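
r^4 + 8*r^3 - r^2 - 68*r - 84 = (r - 3)*(r + 2)^2*(r + 7)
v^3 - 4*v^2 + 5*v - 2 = (v - 2)*(v - 1)^2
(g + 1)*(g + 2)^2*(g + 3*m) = g^4 + 3*g^3*m + 5*g^3 + 15*g^2*m + 8*g^2 + 24*g*m + 4*g + 12*m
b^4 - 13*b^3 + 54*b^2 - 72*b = b*(b - 6)*(b - 4)*(b - 3)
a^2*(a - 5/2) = a^3 - 5*a^2/2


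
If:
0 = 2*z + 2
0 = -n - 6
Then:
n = -6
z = -1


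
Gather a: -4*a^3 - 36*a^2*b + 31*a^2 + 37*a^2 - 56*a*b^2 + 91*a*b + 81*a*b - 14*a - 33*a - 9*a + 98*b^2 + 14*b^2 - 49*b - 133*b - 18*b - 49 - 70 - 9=-4*a^3 + a^2*(68 - 36*b) + a*(-56*b^2 + 172*b - 56) + 112*b^2 - 200*b - 128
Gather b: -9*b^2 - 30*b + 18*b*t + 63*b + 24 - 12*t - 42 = -9*b^2 + b*(18*t + 33) - 12*t - 18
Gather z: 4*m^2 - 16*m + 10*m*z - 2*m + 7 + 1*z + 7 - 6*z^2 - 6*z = 4*m^2 - 18*m - 6*z^2 + z*(10*m - 5) + 14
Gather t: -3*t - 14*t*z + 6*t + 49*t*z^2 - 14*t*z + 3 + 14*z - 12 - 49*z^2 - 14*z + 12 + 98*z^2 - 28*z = t*(49*z^2 - 28*z + 3) + 49*z^2 - 28*z + 3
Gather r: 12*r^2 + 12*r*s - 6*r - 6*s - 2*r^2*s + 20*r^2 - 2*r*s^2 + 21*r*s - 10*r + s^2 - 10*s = r^2*(32 - 2*s) + r*(-2*s^2 + 33*s - 16) + s^2 - 16*s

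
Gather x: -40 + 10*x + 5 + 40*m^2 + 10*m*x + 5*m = 40*m^2 + 5*m + x*(10*m + 10) - 35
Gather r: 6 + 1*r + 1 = r + 7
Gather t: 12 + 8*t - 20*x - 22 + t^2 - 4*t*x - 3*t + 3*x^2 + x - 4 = t^2 + t*(5 - 4*x) + 3*x^2 - 19*x - 14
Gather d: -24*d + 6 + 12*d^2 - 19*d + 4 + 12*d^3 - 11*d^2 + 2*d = 12*d^3 + d^2 - 41*d + 10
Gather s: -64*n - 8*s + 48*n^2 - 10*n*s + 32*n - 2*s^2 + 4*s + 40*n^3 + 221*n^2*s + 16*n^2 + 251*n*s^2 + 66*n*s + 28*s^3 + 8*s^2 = 40*n^3 + 64*n^2 - 32*n + 28*s^3 + s^2*(251*n + 6) + s*(221*n^2 + 56*n - 4)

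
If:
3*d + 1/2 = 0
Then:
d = -1/6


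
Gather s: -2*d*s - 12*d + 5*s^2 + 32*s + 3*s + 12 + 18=-12*d + 5*s^2 + s*(35 - 2*d) + 30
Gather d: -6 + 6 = 0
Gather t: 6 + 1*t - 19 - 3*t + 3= -2*t - 10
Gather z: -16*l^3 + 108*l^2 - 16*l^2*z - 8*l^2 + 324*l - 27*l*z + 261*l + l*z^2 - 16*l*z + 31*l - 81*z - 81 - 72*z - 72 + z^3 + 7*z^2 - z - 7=-16*l^3 + 100*l^2 + 616*l + z^3 + z^2*(l + 7) + z*(-16*l^2 - 43*l - 154) - 160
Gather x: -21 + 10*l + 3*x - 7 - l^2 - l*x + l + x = -l^2 + 11*l + x*(4 - l) - 28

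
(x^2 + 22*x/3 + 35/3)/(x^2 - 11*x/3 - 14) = (x + 5)/(x - 6)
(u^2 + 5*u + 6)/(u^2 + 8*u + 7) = (u^2 + 5*u + 6)/(u^2 + 8*u + 7)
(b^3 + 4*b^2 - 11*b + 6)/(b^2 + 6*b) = b - 2 + 1/b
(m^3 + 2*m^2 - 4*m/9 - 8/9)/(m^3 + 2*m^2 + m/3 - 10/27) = 3*(3*m^2 + 4*m - 4)/(9*m^2 + 12*m - 5)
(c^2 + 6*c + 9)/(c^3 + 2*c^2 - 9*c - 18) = (c + 3)/(c^2 - c - 6)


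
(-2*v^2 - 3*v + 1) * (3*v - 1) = -6*v^3 - 7*v^2 + 6*v - 1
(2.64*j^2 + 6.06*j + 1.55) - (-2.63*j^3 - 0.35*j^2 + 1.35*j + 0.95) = 2.63*j^3 + 2.99*j^2 + 4.71*j + 0.6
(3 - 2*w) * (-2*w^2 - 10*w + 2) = 4*w^3 + 14*w^2 - 34*w + 6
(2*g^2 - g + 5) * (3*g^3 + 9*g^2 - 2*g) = 6*g^5 + 15*g^4 + 2*g^3 + 47*g^2 - 10*g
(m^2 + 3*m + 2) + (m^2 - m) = 2*m^2 + 2*m + 2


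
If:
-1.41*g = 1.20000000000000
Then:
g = -0.85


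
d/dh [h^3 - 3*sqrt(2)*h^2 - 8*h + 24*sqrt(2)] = 3*h^2 - 6*sqrt(2)*h - 8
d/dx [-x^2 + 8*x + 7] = 8 - 2*x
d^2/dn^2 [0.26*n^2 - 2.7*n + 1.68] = 0.520000000000000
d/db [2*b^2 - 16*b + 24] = 4*b - 16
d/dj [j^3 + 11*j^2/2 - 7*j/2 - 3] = 3*j^2 + 11*j - 7/2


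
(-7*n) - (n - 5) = 5 - 8*n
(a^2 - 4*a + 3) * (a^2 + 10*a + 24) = a^4 + 6*a^3 - 13*a^2 - 66*a + 72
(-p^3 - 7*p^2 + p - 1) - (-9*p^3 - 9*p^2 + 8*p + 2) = 8*p^3 + 2*p^2 - 7*p - 3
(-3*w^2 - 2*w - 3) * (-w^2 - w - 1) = 3*w^4 + 5*w^3 + 8*w^2 + 5*w + 3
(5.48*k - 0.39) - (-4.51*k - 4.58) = 9.99*k + 4.19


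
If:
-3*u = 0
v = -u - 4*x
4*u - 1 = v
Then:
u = 0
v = -1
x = 1/4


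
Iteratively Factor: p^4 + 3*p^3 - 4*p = (p + 2)*(p^3 + p^2 - 2*p) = p*(p + 2)*(p^2 + p - 2) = p*(p - 1)*(p + 2)*(p + 2)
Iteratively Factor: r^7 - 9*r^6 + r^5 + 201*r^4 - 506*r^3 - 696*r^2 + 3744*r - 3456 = (r - 4)*(r^6 - 5*r^5 - 19*r^4 + 125*r^3 - 6*r^2 - 720*r + 864) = (r - 4)*(r + 4)*(r^5 - 9*r^4 + 17*r^3 + 57*r^2 - 234*r + 216) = (r - 4)*(r - 2)*(r + 4)*(r^4 - 7*r^3 + 3*r^2 + 63*r - 108) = (r - 4)*(r - 3)*(r - 2)*(r + 4)*(r^3 - 4*r^2 - 9*r + 36) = (r - 4)*(r - 3)^2*(r - 2)*(r + 4)*(r^2 - r - 12) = (r - 4)^2*(r - 3)^2*(r - 2)*(r + 4)*(r + 3)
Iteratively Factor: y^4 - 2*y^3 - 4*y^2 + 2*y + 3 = (y + 1)*(y^3 - 3*y^2 - y + 3) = (y + 1)^2*(y^2 - 4*y + 3) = (y - 1)*(y + 1)^2*(y - 3)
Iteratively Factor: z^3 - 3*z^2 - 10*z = (z)*(z^2 - 3*z - 10) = z*(z + 2)*(z - 5)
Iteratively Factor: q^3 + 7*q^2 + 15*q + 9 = (q + 3)*(q^2 + 4*q + 3) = (q + 3)^2*(q + 1)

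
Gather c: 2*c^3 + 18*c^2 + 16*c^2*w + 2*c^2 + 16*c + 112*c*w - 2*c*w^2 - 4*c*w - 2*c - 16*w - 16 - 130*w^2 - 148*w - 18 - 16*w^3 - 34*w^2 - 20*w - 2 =2*c^3 + c^2*(16*w + 20) + c*(-2*w^2 + 108*w + 14) - 16*w^3 - 164*w^2 - 184*w - 36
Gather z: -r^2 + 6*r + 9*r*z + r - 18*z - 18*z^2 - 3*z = -r^2 + 7*r - 18*z^2 + z*(9*r - 21)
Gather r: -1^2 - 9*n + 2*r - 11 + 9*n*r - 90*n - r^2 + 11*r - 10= -99*n - r^2 + r*(9*n + 13) - 22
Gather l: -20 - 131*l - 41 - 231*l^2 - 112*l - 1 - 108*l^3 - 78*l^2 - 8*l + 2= -108*l^3 - 309*l^2 - 251*l - 60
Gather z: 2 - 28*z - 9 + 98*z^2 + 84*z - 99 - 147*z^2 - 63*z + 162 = -49*z^2 - 7*z + 56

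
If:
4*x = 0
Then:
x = 0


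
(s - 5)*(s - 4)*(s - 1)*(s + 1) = s^4 - 9*s^3 + 19*s^2 + 9*s - 20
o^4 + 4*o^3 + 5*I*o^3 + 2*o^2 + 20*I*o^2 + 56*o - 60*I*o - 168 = (o - 2)*(o + 6)*(o - 2*I)*(o + 7*I)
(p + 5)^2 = p^2 + 10*p + 25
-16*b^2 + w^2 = (-4*b + w)*(4*b + w)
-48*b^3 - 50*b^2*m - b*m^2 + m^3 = (-8*b + m)*(b + m)*(6*b + m)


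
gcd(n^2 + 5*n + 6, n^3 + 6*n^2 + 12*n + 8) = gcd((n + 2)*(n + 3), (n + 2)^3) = n + 2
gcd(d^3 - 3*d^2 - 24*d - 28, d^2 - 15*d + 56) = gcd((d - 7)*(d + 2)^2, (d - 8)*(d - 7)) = d - 7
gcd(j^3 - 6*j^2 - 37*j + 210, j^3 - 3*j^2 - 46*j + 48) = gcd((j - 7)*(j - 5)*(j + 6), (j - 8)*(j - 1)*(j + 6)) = j + 6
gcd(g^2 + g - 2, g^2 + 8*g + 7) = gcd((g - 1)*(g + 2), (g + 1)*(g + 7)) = 1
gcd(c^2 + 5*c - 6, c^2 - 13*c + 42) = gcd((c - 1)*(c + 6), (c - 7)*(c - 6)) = 1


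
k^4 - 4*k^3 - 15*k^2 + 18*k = k*(k - 6)*(k - 1)*(k + 3)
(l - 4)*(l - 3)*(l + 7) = l^3 - 37*l + 84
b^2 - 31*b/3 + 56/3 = (b - 8)*(b - 7/3)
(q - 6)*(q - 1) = q^2 - 7*q + 6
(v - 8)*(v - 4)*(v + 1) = v^3 - 11*v^2 + 20*v + 32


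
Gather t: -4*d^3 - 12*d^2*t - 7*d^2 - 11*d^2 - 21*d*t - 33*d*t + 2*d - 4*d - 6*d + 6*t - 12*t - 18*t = -4*d^3 - 18*d^2 - 8*d + t*(-12*d^2 - 54*d - 24)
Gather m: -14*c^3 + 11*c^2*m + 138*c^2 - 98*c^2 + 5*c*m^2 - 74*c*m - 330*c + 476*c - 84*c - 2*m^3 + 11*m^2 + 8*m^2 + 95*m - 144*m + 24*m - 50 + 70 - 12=-14*c^3 + 40*c^2 + 62*c - 2*m^3 + m^2*(5*c + 19) + m*(11*c^2 - 74*c - 25) + 8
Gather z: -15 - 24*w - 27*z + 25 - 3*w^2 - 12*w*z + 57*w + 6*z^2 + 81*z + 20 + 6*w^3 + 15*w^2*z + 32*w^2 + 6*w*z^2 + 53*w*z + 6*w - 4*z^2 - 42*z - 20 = 6*w^3 + 29*w^2 + 39*w + z^2*(6*w + 2) + z*(15*w^2 + 41*w + 12) + 10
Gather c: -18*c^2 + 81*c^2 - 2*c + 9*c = 63*c^2 + 7*c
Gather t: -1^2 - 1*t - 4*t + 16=15 - 5*t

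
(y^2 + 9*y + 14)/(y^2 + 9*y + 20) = (y^2 + 9*y + 14)/(y^2 + 9*y + 20)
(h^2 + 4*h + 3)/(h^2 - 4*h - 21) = (h + 1)/(h - 7)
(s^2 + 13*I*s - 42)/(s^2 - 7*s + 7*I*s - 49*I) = (s + 6*I)/(s - 7)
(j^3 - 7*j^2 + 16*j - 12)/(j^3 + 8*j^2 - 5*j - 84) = (j^2 - 4*j + 4)/(j^2 + 11*j + 28)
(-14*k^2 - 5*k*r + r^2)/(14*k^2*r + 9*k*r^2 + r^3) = (-7*k + r)/(r*(7*k + r))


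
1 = 1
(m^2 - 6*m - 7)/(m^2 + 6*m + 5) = (m - 7)/(m + 5)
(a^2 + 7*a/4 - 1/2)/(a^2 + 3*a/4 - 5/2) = (4*a - 1)/(4*a - 5)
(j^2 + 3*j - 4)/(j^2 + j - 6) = (j^2 + 3*j - 4)/(j^2 + j - 6)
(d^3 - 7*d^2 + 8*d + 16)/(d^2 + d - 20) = (d^2 - 3*d - 4)/(d + 5)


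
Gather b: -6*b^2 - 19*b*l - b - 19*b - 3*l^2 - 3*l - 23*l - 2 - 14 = -6*b^2 + b*(-19*l - 20) - 3*l^2 - 26*l - 16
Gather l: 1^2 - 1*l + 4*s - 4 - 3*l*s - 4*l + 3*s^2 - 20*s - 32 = l*(-3*s - 5) + 3*s^2 - 16*s - 35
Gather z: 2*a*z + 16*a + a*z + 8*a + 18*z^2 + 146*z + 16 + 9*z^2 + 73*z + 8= 24*a + 27*z^2 + z*(3*a + 219) + 24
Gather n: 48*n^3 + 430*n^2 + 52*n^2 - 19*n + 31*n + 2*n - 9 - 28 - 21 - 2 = 48*n^3 + 482*n^2 + 14*n - 60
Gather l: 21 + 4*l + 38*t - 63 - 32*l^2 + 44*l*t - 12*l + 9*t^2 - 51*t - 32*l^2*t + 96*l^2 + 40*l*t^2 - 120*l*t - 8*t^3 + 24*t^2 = l^2*(64 - 32*t) + l*(40*t^2 - 76*t - 8) - 8*t^3 + 33*t^2 - 13*t - 42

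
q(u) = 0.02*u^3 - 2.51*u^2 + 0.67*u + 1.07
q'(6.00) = -27.29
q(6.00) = -80.95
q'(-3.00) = 16.27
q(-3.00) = -24.07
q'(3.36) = -15.52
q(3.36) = -24.26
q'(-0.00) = 0.67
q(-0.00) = 1.07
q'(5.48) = -25.04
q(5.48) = -67.34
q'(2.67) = -12.31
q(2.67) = -14.65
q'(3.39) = -15.66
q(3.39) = -24.72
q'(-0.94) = 5.44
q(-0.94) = -1.79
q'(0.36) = -1.13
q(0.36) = 0.99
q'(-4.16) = 22.59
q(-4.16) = -46.59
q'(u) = 0.06*u^2 - 5.02*u + 0.67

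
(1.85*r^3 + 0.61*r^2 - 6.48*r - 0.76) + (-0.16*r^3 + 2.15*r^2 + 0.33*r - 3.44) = 1.69*r^3 + 2.76*r^2 - 6.15*r - 4.2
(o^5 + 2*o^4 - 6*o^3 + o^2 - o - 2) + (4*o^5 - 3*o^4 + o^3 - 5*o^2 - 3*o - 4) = 5*o^5 - o^4 - 5*o^3 - 4*o^2 - 4*o - 6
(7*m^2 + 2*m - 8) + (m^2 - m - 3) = 8*m^2 + m - 11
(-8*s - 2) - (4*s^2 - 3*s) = -4*s^2 - 5*s - 2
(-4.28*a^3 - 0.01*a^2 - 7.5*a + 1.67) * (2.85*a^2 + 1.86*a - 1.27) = -12.198*a^5 - 7.9893*a^4 - 15.958*a^3 - 9.1778*a^2 + 12.6312*a - 2.1209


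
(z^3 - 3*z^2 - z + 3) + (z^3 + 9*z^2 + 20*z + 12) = 2*z^3 + 6*z^2 + 19*z + 15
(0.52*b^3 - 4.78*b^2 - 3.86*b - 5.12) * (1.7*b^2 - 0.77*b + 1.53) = 0.884*b^5 - 8.5264*b^4 - 2.0858*b^3 - 13.0452*b^2 - 1.9634*b - 7.8336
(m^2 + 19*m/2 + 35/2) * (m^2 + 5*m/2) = m^4 + 12*m^3 + 165*m^2/4 + 175*m/4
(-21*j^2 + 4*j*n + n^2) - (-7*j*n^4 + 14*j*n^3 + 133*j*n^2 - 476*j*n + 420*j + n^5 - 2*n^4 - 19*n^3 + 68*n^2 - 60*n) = -21*j^2 + 7*j*n^4 - 14*j*n^3 - 133*j*n^2 + 480*j*n - 420*j - n^5 + 2*n^4 + 19*n^3 - 67*n^2 + 60*n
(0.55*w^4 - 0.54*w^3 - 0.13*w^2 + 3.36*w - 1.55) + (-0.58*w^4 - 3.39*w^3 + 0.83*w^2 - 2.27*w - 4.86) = -0.0299999999999999*w^4 - 3.93*w^3 + 0.7*w^2 + 1.09*w - 6.41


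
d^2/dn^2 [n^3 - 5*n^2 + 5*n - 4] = 6*n - 10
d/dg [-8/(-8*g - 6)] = -16/(4*g + 3)^2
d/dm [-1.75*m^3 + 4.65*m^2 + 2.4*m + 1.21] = -5.25*m^2 + 9.3*m + 2.4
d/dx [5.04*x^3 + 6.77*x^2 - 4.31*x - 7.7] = 15.12*x^2 + 13.54*x - 4.31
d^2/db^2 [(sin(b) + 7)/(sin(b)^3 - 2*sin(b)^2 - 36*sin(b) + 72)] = (-4*sin(b)^7 - 57*sin(b)^6 + 12*sin(b)^5 + 1472*sin(b)^4 + 2016*sin(b)^3 - 17904*sin(b)^2 - 22464*sin(b) + 25344)/(sin(b)^3 - 2*sin(b)^2 - 36*sin(b) + 72)^3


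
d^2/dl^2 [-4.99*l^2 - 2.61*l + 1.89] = -9.98000000000000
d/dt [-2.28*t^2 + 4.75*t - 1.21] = 4.75 - 4.56*t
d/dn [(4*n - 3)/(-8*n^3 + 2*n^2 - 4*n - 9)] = 4*(16*n^3 - 20*n^2 + 3*n - 12)/(64*n^6 - 32*n^5 + 68*n^4 + 128*n^3 - 20*n^2 + 72*n + 81)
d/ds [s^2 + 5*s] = 2*s + 5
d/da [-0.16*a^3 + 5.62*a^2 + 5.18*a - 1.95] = -0.48*a^2 + 11.24*a + 5.18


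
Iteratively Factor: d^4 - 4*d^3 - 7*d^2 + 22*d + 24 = (d + 2)*(d^3 - 6*d^2 + 5*d + 12) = (d - 4)*(d + 2)*(d^2 - 2*d - 3) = (d - 4)*(d - 3)*(d + 2)*(d + 1)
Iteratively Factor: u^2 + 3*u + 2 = (u + 2)*(u + 1)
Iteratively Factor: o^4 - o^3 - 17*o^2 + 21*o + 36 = (o - 3)*(o^3 + 2*o^2 - 11*o - 12) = (o - 3)*(o + 1)*(o^2 + o - 12) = (o - 3)*(o + 1)*(o + 4)*(o - 3)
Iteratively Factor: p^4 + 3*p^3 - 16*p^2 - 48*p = (p)*(p^3 + 3*p^2 - 16*p - 48) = p*(p + 3)*(p^2 - 16) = p*(p - 4)*(p + 3)*(p + 4)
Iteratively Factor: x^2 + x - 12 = (x + 4)*(x - 3)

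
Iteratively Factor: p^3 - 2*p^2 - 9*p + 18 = (p - 3)*(p^2 + p - 6) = (p - 3)*(p - 2)*(p + 3)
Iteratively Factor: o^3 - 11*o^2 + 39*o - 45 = (o - 3)*(o^2 - 8*o + 15) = (o - 3)^2*(o - 5)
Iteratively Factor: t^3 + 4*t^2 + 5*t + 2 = (t + 1)*(t^2 + 3*t + 2) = (t + 1)^2*(t + 2)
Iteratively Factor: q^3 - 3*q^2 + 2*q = (q)*(q^2 - 3*q + 2) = q*(q - 1)*(q - 2)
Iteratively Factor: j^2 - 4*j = (j - 4)*(j)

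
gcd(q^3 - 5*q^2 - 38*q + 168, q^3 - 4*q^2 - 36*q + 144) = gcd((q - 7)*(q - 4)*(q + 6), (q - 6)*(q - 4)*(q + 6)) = q^2 + 2*q - 24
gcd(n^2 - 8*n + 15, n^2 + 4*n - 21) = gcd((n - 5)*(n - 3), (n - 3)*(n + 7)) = n - 3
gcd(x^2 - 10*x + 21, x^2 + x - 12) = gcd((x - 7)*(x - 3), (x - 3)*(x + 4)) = x - 3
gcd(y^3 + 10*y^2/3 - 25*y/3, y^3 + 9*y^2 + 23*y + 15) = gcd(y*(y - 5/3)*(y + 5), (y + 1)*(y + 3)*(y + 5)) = y + 5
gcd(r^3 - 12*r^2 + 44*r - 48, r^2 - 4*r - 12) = r - 6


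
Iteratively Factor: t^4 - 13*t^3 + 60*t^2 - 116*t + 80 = (t - 4)*(t^3 - 9*t^2 + 24*t - 20) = (t - 4)*(t - 2)*(t^2 - 7*t + 10) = (t - 5)*(t - 4)*(t - 2)*(t - 2)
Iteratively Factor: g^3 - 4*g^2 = (g - 4)*(g^2) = g*(g - 4)*(g)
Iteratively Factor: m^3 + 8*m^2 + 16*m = (m + 4)*(m^2 + 4*m) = m*(m + 4)*(m + 4)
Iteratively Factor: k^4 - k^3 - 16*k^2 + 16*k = (k)*(k^3 - k^2 - 16*k + 16) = k*(k - 1)*(k^2 - 16) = k*(k - 4)*(k - 1)*(k + 4)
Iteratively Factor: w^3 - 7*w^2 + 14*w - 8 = (w - 2)*(w^2 - 5*w + 4) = (w - 4)*(w - 2)*(w - 1)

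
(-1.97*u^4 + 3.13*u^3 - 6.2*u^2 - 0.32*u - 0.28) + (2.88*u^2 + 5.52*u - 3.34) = -1.97*u^4 + 3.13*u^3 - 3.32*u^2 + 5.2*u - 3.62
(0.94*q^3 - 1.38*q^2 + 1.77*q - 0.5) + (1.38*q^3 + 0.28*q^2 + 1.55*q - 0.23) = 2.32*q^3 - 1.1*q^2 + 3.32*q - 0.73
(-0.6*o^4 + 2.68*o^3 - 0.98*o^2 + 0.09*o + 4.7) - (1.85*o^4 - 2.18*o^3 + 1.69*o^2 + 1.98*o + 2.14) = -2.45*o^4 + 4.86*o^3 - 2.67*o^2 - 1.89*o + 2.56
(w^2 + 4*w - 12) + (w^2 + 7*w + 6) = 2*w^2 + 11*w - 6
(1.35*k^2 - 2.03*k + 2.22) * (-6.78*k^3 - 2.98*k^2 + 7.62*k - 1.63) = -9.153*k^5 + 9.7404*k^4 + 1.2848*k^3 - 24.2847*k^2 + 20.2253*k - 3.6186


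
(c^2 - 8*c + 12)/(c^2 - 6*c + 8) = (c - 6)/(c - 4)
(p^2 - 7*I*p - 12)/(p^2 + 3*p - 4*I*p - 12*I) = (p - 3*I)/(p + 3)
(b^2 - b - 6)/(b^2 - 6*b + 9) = (b + 2)/(b - 3)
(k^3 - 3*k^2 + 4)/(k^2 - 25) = (k^3 - 3*k^2 + 4)/(k^2 - 25)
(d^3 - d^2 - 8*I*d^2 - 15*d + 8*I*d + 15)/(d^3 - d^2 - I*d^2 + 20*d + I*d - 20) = (d - 3*I)/(d + 4*I)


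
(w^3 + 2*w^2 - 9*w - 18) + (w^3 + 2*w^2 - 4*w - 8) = 2*w^3 + 4*w^2 - 13*w - 26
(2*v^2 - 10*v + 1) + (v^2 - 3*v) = 3*v^2 - 13*v + 1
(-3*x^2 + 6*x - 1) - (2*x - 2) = -3*x^2 + 4*x + 1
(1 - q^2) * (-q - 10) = q^3 + 10*q^2 - q - 10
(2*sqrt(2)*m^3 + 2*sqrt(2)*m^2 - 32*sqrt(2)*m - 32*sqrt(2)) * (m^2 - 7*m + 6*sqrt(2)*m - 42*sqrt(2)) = 2*sqrt(2)*m^5 - 12*sqrt(2)*m^4 + 24*m^4 - 144*m^3 - 46*sqrt(2)*m^3 - 552*m^2 + 192*sqrt(2)*m^2 + 224*sqrt(2)*m + 2304*m + 2688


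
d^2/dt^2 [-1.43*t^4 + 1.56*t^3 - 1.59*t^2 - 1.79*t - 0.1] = -17.16*t^2 + 9.36*t - 3.18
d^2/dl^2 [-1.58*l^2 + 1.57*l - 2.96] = -3.16000000000000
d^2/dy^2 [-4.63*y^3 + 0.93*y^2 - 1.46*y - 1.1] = 1.86 - 27.78*y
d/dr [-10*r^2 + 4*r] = 4 - 20*r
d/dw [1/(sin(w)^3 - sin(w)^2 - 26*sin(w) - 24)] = (-3*sin(w)^2 + 2*sin(w) + 26)*cos(w)/(-sin(w)^3 + sin(w)^2 + 26*sin(w) + 24)^2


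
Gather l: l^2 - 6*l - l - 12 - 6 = l^2 - 7*l - 18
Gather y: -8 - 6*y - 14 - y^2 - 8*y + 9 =-y^2 - 14*y - 13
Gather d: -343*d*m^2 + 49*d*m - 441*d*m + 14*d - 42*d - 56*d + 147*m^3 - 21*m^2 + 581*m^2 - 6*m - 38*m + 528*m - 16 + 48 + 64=d*(-343*m^2 - 392*m - 84) + 147*m^3 + 560*m^2 + 484*m + 96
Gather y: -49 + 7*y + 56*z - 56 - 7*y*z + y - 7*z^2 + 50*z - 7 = y*(8 - 7*z) - 7*z^2 + 106*z - 112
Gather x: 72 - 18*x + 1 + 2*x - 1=72 - 16*x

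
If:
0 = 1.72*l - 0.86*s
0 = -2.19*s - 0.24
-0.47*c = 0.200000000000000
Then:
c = -0.43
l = -0.05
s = -0.11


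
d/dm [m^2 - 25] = 2*m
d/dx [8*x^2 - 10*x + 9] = 16*x - 10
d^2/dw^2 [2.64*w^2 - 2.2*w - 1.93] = 5.28000000000000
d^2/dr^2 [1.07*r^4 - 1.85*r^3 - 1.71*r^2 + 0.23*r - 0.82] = 12.84*r^2 - 11.1*r - 3.42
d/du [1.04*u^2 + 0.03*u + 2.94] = 2.08*u + 0.03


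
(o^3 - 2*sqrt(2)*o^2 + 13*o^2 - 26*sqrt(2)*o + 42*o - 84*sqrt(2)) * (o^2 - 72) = o^5 - 2*sqrt(2)*o^4 + 13*o^4 - 26*sqrt(2)*o^3 - 30*o^3 - 936*o^2 + 60*sqrt(2)*o^2 - 3024*o + 1872*sqrt(2)*o + 6048*sqrt(2)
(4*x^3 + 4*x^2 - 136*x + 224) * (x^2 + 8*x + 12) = 4*x^5 + 36*x^4 - 56*x^3 - 816*x^2 + 160*x + 2688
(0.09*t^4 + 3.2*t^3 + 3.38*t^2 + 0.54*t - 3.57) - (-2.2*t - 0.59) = 0.09*t^4 + 3.2*t^3 + 3.38*t^2 + 2.74*t - 2.98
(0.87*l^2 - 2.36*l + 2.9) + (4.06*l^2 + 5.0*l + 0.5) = 4.93*l^2 + 2.64*l + 3.4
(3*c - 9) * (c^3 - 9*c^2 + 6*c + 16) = 3*c^4 - 36*c^3 + 99*c^2 - 6*c - 144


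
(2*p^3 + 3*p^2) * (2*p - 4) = 4*p^4 - 2*p^3 - 12*p^2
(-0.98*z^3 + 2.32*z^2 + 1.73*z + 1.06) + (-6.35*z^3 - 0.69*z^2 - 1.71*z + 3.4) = -7.33*z^3 + 1.63*z^2 + 0.02*z + 4.46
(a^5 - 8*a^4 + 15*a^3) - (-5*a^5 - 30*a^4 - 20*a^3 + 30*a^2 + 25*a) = 6*a^5 + 22*a^4 + 35*a^3 - 30*a^2 - 25*a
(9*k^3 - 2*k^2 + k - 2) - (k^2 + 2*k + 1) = 9*k^3 - 3*k^2 - k - 3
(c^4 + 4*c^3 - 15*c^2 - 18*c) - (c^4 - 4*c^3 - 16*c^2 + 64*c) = 8*c^3 + c^2 - 82*c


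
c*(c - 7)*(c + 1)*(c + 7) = c^4 + c^3 - 49*c^2 - 49*c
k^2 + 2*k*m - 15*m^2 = (k - 3*m)*(k + 5*m)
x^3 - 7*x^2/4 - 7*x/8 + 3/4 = (x - 2)*(x - 1/2)*(x + 3/4)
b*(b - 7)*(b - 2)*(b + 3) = b^4 - 6*b^3 - 13*b^2 + 42*b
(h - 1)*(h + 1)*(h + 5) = h^3 + 5*h^2 - h - 5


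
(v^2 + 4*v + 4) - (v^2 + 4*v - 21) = 25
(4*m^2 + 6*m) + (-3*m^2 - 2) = m^2 + 6*m - 2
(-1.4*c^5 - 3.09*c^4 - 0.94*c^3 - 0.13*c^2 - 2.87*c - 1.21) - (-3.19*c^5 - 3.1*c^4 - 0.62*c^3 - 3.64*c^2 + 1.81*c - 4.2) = 1.79*c^5 + 0.0100000000000002*c^4 - 0.32*c^3 + 3.51*c^2 - 4.68*c + 2.99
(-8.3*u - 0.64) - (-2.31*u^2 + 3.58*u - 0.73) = 2.31*u^2 - 11.88*u + 0.09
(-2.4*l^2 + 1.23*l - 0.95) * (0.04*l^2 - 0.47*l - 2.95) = -0.096*l^4 + 1.1772*l^3 + 6.4639*l^2 - 3.182*l + 2.8025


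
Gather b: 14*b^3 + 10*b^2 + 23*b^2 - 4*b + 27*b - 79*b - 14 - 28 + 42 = 14*b^3 + 33*b^2 - 56*b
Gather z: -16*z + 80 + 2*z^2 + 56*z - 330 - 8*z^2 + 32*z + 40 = -6*z^2 + 72*z - 210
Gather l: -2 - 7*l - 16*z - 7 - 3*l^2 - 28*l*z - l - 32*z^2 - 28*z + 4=-3*l^2 + l*(-28*z - 8) - 32*z^2 - 44*z - 5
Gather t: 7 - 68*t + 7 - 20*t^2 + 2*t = -20*t^2 - 66*t + 14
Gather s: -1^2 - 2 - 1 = -4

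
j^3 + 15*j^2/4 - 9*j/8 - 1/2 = (j - 1/2)*(j + 1/4)*(j + 4)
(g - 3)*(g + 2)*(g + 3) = g^3 + 2*g^2 - 9*g - 18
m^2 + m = m*(m + 1)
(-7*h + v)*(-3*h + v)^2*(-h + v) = 63*h^4 - 114*h^3*v + 64*h^2*v^2 - 14*h*v^3 + v^4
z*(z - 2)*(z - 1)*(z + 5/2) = z^4 - z^3/2 - 11*z^2/2 + 5*z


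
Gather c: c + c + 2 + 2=2*c + 4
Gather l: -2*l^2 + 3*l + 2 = -2*l^2 + 3*l + 2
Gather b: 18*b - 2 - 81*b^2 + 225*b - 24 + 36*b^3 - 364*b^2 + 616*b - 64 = 36*b^3 - 445*b^2 + 859*b - 90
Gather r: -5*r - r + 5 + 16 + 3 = 24 - 6*r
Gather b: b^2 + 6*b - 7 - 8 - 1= b^2 + 6*b - 16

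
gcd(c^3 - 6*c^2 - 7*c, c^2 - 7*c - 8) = c + 1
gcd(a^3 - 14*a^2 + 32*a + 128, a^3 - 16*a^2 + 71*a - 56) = a - 8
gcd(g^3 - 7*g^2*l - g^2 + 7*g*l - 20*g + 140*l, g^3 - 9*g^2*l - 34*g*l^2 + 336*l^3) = g - 7*l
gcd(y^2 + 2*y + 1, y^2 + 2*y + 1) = y^2 + 2*y + 1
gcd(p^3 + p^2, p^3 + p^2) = p^3 + p^2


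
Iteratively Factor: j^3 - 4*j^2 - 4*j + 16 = (j - 4)*(j^2 - 4) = (j - 4)*(j + 2)*(j - 2)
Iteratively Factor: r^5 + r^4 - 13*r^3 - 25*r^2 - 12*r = (r + 1)*(r^4 - 13*r^2 - 12*r) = (r - 4)*(r + 1)*(r^3 + 4*r^2 + 3*r) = (r - 4)*(r + 1)^2*(r^2 + 3*r) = (r - 4)*(r + 1)^2*(r + 3)*(r)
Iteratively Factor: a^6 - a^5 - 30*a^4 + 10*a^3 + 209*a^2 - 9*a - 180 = (a - 3)*(a^5 + 2*a^4 - 24*a^3 - 62*a^2 + 23*a + 60) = (a - 5)*(a - 3)*(a^4 + 7*a^3 + 11*a^2 - 7*a - 12) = (a - 5)*(a - 3)*(a + 4)*(a^3 + 3*a^2 - a - 3) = (a - 5)*(a - 3)*(a - 1)*(a + 4)*(a^2 + 4*a + 3) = (a - 5)*(a - 3)*(a - 1)*(a + 3)*(a + 4)*(a + 1)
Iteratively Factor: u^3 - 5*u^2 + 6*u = (u - 2)*(u^2 - 3*u) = (u - 3)*(u - 2)*(u)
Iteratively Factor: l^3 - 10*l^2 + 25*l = (l - 5)*(l^2 - 5*l) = (l - 5)^2*(l)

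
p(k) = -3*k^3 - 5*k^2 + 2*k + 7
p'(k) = -9*k^2 - 10*k + 2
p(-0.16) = 6.56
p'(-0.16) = 3.37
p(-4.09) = 120.43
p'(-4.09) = -107.65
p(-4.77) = 209.29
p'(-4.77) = -155.08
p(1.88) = -26.85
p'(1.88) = -48.61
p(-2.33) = 13.14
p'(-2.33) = -23.56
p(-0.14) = 6.63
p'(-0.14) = 3.22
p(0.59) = 5.82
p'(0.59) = -7.03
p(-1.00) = 3.00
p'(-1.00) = 3.00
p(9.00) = -2567.00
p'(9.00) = -817.00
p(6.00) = -809.00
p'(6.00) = -382.00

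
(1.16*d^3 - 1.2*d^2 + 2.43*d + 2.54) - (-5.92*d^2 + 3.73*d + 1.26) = 1.16*d^3 + 4.72*d^2 - 1.3*d + 1.28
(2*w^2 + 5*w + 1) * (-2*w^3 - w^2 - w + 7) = -4*w^5 - 12*w^4 - 9*w^3 + 8*w^2 + 34*w + 7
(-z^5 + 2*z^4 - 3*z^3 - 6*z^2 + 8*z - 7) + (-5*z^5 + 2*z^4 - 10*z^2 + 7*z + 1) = -6*z^5 + 4*z^4 - 3*z^3 - 16*z^2 + 15*z - 6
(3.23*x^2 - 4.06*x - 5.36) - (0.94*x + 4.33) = 3.23*x^2 - 5.0*x - 9.69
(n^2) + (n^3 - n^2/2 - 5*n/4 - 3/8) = n^3 + n^2/2 - 5*n/4 - 3/8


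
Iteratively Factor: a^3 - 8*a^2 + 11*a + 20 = (a + 1)*(a^2 - 9*a + 20) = (a - 4)*(a + 1)*(a - 5)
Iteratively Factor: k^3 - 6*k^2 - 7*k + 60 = (k - 5)*(k^2 - k - 12) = (k - 5)*(k - 4)*(k + 3)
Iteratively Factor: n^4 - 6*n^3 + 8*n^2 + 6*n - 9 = (n - 3)*(n^3 - 3*n^2 - n + 3) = (n - 3)*(n + 1)*(n^2 - 4*n + 3) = (n - 3)^2*(n + 1)*(n - 1)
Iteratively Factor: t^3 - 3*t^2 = (t)*(t^2 - 3*t) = t*(t - 3)*(t)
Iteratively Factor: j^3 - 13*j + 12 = (j - 3)*(j^2 + 3*j - 4) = (j - 3)*(j + 4)*(j - 1)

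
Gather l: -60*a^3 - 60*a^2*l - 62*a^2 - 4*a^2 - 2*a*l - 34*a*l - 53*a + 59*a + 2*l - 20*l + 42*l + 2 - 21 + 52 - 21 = -60*a^3 - 66*a^2 + 6*a + l*(-60*a^2 - 36*a + 24) + 12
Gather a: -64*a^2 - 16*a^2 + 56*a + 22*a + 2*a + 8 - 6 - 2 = -80*a^2 + 80*a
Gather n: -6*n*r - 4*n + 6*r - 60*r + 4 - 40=n*(-6*r - 4) - 54*r - 36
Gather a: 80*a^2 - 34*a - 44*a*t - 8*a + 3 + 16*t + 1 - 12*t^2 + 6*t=80*a^2 + a*(-44*t - 42) - 12*t^2 + 22*t + 4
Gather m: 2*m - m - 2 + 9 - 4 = m + 3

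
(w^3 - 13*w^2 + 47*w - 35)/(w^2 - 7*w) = w - 6 + 5/w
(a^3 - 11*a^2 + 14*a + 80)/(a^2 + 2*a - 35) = (a^2 - 6*a - 16)/(a + 7)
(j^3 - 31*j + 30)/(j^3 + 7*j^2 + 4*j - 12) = (j - 5)/(j + 2)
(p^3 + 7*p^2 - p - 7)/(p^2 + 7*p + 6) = (p^2 + 6*p - 7)/(p + 6)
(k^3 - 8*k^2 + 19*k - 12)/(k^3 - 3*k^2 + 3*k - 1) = (k^2 - 7*k + 12)/(k^2 - 2*k + 1)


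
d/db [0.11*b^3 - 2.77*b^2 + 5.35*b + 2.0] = 0.33*b^2 - 5.54*b + 5.35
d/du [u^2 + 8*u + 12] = 2*u + 8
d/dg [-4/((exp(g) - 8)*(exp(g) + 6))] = 8*(exp(g) - 1)*exp(g)/((exp(g) - 8)^2*(exp(g) + 6)^2)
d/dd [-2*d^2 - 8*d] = -4*d - 8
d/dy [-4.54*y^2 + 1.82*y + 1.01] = 1.82 - 9.08*y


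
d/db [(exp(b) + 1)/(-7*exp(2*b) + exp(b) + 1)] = 7*(exp(b) + 2)*exp(2*b)/(49*exp(4*b) - 14*exp(3*b) - 13*exp(2*b) + 2*exp(b) + 1)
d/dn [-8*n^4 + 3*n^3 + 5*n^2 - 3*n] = -32*n^3 + 9*n^2 + 10*n - 3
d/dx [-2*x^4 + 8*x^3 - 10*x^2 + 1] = 4*x*(-2*x^2 + 6*x - 5)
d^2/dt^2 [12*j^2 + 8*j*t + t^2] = 2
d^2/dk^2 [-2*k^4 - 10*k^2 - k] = -24*k^2 - 20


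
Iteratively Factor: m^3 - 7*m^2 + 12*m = (m - 3)*(m^2 - 4*m) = (m - 4)*(m - 3)*(m)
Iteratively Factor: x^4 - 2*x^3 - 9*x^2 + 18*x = (x)*(x^3 - 2*x^2 - 9*x + 18) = x*(x - 2)*(x^2 - 9) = x*(x - 2)*(x + 3)*(x - 3)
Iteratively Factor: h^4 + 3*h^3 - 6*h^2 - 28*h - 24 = (h + 2)*(h^3 + h^2 - 8*h - 12) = (h + 2)^2*(h^2 - h - 6) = (h - 3)*(h + 2)^2*(h + 2)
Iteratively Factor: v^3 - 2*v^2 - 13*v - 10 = (v + 2)*(v^2 - 4*v - 5) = (v - 5)*(v + 2)*(v + 1)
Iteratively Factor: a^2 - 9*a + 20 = (a - 5)*(a - 4)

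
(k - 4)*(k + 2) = k^2 - 2*k - 8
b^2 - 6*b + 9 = (b - 3)^2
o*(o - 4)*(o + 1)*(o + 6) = o^4 + 3*o^3 - 22*o^2 - 24*o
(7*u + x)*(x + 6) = 7*u*x + 42*u + x^2 + 6*x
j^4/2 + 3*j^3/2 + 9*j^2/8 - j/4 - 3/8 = (j/2 + 1/2)*(j - 1/2)*(j + 1)*(j + 3/2)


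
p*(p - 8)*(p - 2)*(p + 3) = p^4 - 7*p^3 - 14*p^2 + 48*p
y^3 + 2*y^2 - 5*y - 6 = (y - 2)*(y + 1)*(y + 3)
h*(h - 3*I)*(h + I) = h^3 - 2*I*h^2 + 3*h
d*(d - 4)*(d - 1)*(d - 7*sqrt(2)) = d^4 - 7*sqrt(2)*d^3 - 5*d^3 + 4*d^2 + 35*sqrt(2)*d^2 - 28*sqrt(2)*d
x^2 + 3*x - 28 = (x - 4)*(x + 7)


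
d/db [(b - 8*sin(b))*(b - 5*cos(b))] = (b - 8*sin(b))*(5*sin(b) + 1) - (b - 5*cos(b))*(8*cos(b) - 1)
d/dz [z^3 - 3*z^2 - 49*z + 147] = 3*z^2 - 6*z - 49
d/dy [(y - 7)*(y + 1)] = 2*y - 6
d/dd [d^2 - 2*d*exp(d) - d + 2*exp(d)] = -2*d*exp(d) + 2*d - 1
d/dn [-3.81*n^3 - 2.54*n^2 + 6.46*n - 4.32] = -11.43*n^2 - 5.08*n + 6.46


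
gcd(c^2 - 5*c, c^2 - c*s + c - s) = 1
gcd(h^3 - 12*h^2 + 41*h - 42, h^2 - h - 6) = h - 3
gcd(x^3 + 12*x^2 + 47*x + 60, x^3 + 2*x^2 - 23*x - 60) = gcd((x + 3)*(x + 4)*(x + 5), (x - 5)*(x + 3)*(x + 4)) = x^2 + 7*x + 12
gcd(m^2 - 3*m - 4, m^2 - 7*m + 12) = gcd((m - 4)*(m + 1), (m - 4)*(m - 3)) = m - 4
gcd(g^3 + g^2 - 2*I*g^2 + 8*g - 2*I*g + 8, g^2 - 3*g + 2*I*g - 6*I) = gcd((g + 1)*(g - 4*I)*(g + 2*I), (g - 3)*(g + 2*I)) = g + 2*I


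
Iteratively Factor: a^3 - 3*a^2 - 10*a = (a - 5)*(a^2 + 2*a) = a*(a - 5)*(a + 2)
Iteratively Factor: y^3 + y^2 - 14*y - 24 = (y + 3)*(y^2 - 2*y - 8) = (y - 4)*(y + 3)*(y + 2)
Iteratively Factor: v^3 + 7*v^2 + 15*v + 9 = (v + 1)*(v^2 + 6*v + 9) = (v + 1)*(v + 3)*(v + 3)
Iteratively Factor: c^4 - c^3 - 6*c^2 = (c)*(c^3 - c^2 - 6*c) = c*(c + 2)*(c^2 - 3*c) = c*(c - 3)*(c + 2)*(c)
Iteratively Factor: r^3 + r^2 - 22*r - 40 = (r + 4)*(r^2 - 3*r - 10) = (r - 5)*(r + 4)*(r + 2)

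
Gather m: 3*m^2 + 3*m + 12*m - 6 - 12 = 3*m^2 + 15*m - 18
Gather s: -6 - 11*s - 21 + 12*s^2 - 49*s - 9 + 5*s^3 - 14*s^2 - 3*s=5*s^3 - 2*s^2 - 63*s - 36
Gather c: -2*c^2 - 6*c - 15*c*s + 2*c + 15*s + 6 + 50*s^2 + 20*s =-2*c^2 + c*(-15*s - 4) + 50*s^2 + 35*s + 6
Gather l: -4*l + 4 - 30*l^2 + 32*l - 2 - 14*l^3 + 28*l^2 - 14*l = -14*l^3 - 2*l^2 + 14*l + 2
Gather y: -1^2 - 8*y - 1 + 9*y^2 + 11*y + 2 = 9*y^2 + 3*y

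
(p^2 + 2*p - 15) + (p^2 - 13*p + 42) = 2*p^2 - 11*p + 27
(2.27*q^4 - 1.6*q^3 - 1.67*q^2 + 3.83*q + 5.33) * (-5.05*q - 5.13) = -11.4635*q^5 - 3.5651*q^4 + 16.6415*q^3 - 10.7744*q^2 - 46.5644*q - 27.3429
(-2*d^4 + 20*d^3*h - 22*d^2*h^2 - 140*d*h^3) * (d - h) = -2*d^5 + 22*d^4*h - 42*d^3*h^2 - 118*d^2*h^3 + 140*d*h^4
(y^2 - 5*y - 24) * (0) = 0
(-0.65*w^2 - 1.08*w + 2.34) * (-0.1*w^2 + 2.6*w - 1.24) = 0.065*w^4 - 1.582*w^3 - 2.236*w^2 + 7.4232*w - 2.9016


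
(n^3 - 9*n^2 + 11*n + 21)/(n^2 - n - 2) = (n^2 - 10*n + 21)/(n - 2)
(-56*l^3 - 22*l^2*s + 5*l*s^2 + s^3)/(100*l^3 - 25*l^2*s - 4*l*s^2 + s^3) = (14*l^2 + 9*l*s + s^2)/(-25*l^2 + s^2)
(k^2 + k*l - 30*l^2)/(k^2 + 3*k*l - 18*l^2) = (k - 5*l)/(k - 3*l)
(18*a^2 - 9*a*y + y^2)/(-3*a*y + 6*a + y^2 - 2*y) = (-6*a + y)/(y - 2)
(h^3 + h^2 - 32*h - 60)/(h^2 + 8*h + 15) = (h^2 - 4*h - 12)/(h + 3)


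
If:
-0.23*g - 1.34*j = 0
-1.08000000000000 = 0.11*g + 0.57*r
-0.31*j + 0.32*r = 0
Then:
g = -70.95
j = 12.18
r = 11.80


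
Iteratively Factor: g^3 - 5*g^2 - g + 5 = (g - 5)*(g^2 - 1) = (g - 5)*(g + 1)*(g - 1)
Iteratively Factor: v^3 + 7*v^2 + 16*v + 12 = (v + 2)*(v^2 + 5*v + 6) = (v + 2)^2*(v + 3)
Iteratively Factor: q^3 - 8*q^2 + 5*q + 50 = (q - 5)*(q^2 - 3*q - 10) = (q - 5)*(q + 2)*(q - 5)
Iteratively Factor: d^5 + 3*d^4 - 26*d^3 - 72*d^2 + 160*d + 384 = (d - 4)*(d^4 + 7*d^3 + 2*d^2 - 64*d - 96) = (d - 4)*(d - 3)*(d^3 + 10*d^2 + 32*d + 32) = (d - 4)*(d - 3)*(d + 2)*(d^2 + 8*d + 16) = (d - 4)*(d - 3)*(d + 2)*(d + 4)*(d + 4)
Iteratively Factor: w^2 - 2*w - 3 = (w - 3)*(w + 1)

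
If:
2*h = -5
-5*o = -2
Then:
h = -5/2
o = 2/5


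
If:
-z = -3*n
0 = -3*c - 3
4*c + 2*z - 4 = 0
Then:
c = -1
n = 4/3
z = 4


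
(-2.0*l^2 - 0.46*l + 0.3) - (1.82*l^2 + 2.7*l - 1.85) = -3.82*l^2 - 3.16*l + 2.15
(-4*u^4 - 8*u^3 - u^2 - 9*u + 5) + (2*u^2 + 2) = -4*u^4 - 8*u^3 + u^2 - 9*u + 7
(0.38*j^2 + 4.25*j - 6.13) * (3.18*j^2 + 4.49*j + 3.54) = 1.2084*j^4 + 15.2212*j^3 + 0.934299999999997*j^2 - 12.4787*j - 21.7002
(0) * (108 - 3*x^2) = 0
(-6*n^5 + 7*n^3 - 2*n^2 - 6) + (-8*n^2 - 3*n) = -6*n^5 + 7*n^3 - 10*n^2 - 3*n - 6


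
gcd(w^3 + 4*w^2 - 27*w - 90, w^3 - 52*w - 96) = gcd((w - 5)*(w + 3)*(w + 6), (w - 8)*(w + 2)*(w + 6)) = w + 6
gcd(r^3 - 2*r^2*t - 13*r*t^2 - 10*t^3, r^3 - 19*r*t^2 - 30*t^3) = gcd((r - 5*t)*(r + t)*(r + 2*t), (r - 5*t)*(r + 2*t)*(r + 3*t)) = r^2 - 3*r*t - 10*t^2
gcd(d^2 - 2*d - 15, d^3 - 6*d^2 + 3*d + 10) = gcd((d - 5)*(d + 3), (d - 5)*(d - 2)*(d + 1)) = d - 5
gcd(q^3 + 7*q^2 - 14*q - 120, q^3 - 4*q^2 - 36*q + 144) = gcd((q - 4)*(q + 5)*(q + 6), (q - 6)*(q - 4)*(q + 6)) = q^2 + 2*q - 24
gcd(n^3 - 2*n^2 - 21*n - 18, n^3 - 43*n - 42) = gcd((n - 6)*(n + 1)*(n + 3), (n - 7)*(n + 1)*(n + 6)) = n + 1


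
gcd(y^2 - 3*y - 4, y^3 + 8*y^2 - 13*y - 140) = y - 4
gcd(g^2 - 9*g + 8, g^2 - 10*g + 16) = g - 8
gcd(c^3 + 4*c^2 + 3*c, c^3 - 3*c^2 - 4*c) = c^2 + c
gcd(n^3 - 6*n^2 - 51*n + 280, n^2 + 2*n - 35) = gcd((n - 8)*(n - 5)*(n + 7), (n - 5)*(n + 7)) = n^2 + 2*n - 35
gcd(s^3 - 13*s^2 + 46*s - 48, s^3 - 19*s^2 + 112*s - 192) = s^2 - 11*s + 24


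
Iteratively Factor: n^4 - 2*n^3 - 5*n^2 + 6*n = (n + 2)*(n^3 - 4*n^2 + 3*n) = (n - 1)*(n + 2)*(n^2 - 3*n) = n*(n - 1)*(n + 2)*(n - 3)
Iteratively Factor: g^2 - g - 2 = (g - 2)*(g + 1)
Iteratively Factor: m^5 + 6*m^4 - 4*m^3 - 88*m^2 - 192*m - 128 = (m + 4)*(m^4 + 2*m^3 - 12*m^2 - 40*m - 32) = (m + 2)*(m + 4)*(m^3 - 12*m - 16) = (m - 4)*(m + 2)*(m + 4)*(m^2 + 4*m + 4) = (m - 4)*(m + 2)^2*(m + 4)*(m + 2)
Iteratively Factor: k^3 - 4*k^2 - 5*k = (k)*(k^2 - 4*k - 5) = k*(k + 1)*(k - 5)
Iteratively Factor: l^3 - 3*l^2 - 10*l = (l + 2)*(l^2 - 5*l) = (l - 5)*(l + 2)*(l)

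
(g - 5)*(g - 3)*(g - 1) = g^3 - 9*g^2 + 23*g - 15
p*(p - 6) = p^2 - 6*p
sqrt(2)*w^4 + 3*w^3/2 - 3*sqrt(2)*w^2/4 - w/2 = w*(w - sqrt(2)/2)*(w + sqrt(2))*(sqrt(2)*w + 1/2)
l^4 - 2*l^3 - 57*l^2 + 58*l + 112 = (l - 8)*(l - 2)*(l + 1)*(l + 7)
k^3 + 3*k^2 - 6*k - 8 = (k - 2)*(k + 1)*(k + 4)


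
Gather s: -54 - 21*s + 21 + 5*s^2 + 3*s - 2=5*s^2 - 18*s - 35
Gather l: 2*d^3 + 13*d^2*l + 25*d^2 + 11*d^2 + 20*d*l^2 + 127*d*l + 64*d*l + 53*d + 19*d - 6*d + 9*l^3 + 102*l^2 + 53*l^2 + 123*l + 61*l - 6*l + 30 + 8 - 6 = 2*d^3 + 36*d^2 + 66*d + 9*l^3 + l^2*(20*d + 155) + l*(13*d^2 + 191*d + 178) + 32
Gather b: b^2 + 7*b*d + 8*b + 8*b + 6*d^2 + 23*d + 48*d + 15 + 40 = b^2 + b*(7*d + 16) + 6*d^2 + 71*d + 55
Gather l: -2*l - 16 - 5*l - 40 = -7*l - 56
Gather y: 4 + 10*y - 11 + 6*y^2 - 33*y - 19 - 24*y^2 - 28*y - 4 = -18*y^2 - 51*y - 30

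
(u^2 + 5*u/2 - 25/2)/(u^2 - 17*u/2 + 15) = (u + 5)/(u - 6)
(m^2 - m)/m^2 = (m - 1)/m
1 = 1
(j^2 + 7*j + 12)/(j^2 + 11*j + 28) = (j + 3)/(j + 7)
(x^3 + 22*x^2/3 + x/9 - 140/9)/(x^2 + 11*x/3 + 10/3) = (3*x^2 + 17*x - 28)/(3*(x + 2))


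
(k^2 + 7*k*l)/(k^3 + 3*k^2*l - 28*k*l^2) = 1/(k - 4*l)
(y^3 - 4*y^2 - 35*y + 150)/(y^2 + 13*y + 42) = (y^2 - 10*y + 25)/(y + 7)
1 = 1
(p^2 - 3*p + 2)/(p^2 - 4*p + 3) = (p - 2)/(p - 3)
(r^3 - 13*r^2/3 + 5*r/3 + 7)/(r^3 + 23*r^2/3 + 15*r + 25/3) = (3*r^2 - 16*r + 21)/(3*r^2 + 20*r + 25)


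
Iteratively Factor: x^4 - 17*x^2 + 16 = (x + 4)*(x^3 - 4*x^2 - x + 4) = (x - 4)*(x + 4)*(x^2 - 1) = (x - 4)*(x - 1)*(x + 4)*(x + 1)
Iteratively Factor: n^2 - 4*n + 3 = (n - 3)*(n - 1)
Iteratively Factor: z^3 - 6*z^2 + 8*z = (z)*(z^2 - 6*z + 8) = z*(z - 2)*(z - 4)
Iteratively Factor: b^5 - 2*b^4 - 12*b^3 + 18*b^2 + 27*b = (b + 3)*(b^4 - 5*b^3 + 3*b^2 + 9*b) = (b - 3)*(b + 3)*(b^3 - 2*b^2 - 3*b) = (b - 3)*(b + 1)*(b + 3)*(b^2 - 3*b) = b*(b - 3)*(b + 1)*(b + 3)*(b - 3)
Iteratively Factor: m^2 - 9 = (m + 3)*(m - 3)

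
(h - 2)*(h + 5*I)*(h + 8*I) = h^3 - 2*h^2 + 13*I*h^2 - 40*h - 26*I*h + 80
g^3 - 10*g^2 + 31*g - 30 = (g - 5)*(g - 3)*(g - 2)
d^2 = d^2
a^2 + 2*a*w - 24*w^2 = (a - 4*w)*(a + 6*w)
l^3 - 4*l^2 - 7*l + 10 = (l - 5)*(l - 1)*(l + 2)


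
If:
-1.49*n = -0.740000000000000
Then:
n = 0.50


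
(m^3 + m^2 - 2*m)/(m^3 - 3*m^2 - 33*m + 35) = m*(m + 2)/(m^2 - 2*m - 35)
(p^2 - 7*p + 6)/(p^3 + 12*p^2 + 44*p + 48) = (p^2 - 7*p + 6)/(p^3 + 12*p^2 + 44*p + 48)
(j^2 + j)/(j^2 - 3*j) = (j + 1)/(j - 3)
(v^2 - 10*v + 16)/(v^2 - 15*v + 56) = (v - 2)/(v - 7)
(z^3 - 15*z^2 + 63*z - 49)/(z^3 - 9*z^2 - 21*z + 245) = (z - 1)/(z + 5)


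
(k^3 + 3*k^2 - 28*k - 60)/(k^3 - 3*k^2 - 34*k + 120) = (k + 2)/(k - 4)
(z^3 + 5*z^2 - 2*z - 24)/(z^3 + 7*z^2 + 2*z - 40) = (z + 3)/(z + 5)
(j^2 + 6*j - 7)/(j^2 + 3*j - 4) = (j + 7)/(j + 4)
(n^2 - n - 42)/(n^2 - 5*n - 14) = (n + 6)/(n + 2)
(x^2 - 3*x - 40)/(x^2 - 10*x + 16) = (x + 5)/(x - 2)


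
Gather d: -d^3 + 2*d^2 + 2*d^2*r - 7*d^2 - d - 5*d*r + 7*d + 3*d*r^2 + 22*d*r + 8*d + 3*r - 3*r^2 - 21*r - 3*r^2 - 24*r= -d^3 + d^2*(2*r - 5) + d*(3*r^2 + 17*r + 14) - 6*r^2 - 42*r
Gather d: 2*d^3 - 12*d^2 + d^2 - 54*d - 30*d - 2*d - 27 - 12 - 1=2*d^3 - 11*d^2 - 86*d - 40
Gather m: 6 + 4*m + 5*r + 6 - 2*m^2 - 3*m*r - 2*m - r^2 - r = -2*m^2 + m*(2 - 3*r) - r^2 + 4*r + 12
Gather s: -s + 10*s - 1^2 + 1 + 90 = 9*s + 90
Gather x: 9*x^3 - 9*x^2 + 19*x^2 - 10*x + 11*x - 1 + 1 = 9*x^3 + 10*x^2 + x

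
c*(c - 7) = c^2 - 7*c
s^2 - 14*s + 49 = (s - 7)^2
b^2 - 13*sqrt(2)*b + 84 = (b - 7*sqrt(2))*(b - 6*sqrt(2))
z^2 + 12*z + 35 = (z + 5)*(z + 7)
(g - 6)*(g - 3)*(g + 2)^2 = g^4 - 5*g^3 - 14*g^2 + 36*g + 72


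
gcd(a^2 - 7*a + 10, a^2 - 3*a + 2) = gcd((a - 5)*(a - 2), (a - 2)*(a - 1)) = a - 2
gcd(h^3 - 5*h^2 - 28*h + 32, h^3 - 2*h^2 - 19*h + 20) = h^2 + 3*h - 4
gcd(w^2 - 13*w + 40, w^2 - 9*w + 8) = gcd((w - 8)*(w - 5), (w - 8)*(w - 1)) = w - 8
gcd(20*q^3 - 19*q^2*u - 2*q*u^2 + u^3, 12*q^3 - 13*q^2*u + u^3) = 4*q^2 - 3*q*u - u^2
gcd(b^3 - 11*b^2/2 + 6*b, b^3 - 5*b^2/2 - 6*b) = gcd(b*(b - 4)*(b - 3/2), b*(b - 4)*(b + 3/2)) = b^2 - 4*b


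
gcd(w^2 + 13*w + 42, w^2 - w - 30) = 1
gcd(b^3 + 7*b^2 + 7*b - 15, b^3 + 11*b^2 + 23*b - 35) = b^2 + 4*b - 5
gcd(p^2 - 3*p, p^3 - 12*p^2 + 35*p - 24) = p - 3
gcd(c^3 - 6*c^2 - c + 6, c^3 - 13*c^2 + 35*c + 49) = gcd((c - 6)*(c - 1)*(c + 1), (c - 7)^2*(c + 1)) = c + 1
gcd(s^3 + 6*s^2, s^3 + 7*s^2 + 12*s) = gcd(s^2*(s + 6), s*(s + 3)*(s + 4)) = s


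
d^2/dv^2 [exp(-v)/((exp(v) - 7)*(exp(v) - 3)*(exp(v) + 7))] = (16*exp(6*v) - 69*exp(5*v) - 507*exp(4*v) + 1470*exp(3*v) + 8722*exp(2*v) - 21609*exp(v) + 21609)*exp(-v)/(exp(9*v) - 9*exp(8*v) - 120*exp(7*v) + 1296*exp(6*v) + 3234*exp(5*v) - 60858*exp(4*v) + 76832*exp(3*v) + 864360*exp(2*v) - 3176523*exp(v) + 3176523)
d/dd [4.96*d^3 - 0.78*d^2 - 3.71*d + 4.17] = 14.88*d^2 - 1.56*d - 3.71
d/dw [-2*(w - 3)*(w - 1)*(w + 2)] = -6*w^2 + 8*w + 10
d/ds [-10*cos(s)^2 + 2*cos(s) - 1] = 2*(10*cos(s) - 1)*sin(s)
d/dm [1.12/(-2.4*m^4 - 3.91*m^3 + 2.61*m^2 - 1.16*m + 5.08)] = (10.752*m^3 + 13.1376*m^2 - 5.8464*m + 1.2992)/(2.4*m^4 + 3.91*m^3 - 2.61*m^2 + 1.16*m - 5.08)^2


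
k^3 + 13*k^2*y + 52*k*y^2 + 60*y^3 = (k + 2*y)*(k + 5*y)*(k + 6*y)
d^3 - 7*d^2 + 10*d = d*(d - 5)*(d - 2)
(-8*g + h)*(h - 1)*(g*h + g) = -8*g^2*h^2 + 8*g^2 + g*h^3 - g*h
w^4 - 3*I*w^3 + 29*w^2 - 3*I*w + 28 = (w - 7*I)*(w - I)*(w + I)*(w + 4*I)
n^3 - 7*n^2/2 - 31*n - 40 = (n - 8)*(n + 2)*(n + 5/2)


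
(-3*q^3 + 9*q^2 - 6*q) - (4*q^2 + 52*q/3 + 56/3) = -3*q^3 + 5*q^2 - 70*q/3 - 56/3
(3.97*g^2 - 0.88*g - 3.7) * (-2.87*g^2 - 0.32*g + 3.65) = -11.3939*g^4 + 1.2552*g^3 + 25.3911*g^2 - 2.028*g - 13.505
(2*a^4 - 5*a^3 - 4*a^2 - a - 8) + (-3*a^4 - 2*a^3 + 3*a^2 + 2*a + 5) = -a^4 - 7*a^3 - a^2 + a - 3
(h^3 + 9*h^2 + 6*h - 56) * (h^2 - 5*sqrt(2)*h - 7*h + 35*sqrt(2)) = h^5 - 5*sqrt(2)*h^4 + 2*h^4 - 57*h^3 - 10*sqrt(2)*h^3 - 98*h^2 + 285*sqrt(2)*h^2 + 392*h + 490*sqrt(2)*h - 1960*sqrt(2)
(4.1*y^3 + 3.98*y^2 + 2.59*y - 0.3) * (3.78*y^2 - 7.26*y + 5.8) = 15.498*y^5 - 14.7216*y^4 + 4.6754*y^3 + 3.1466*y^2 + 17.2*y - 1.74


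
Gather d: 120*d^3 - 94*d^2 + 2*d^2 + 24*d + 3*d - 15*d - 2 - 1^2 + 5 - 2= 120*d^3 - 92*d^2 + 12*d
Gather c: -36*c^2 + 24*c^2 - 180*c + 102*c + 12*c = -12*c^2 - 66*c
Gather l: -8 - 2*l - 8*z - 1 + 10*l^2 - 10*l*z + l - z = 10*l^2 + l*(-10*z - 1) - 9*z - 9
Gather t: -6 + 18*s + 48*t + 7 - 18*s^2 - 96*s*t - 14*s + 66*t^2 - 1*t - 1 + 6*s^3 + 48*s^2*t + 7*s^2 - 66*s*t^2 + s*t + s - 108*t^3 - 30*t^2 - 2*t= 6*s^3 - 11*s^2 + 5*s - 108*t^3 + t^2*(36 - 66*s) + t*(48*s^2 - 95*s + 45)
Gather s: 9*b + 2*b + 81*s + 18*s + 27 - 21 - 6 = 11*b + 99*s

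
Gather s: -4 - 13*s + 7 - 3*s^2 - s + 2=-3*s^2 - 14*s + 5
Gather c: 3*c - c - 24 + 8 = 2*c - 16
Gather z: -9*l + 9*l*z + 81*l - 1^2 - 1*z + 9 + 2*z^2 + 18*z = 72*l + 2*z^2 + z*(9*l + 17) + 8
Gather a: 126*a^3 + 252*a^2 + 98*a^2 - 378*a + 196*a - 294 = 126*a^3 + 350*a^2 - 182*a - 294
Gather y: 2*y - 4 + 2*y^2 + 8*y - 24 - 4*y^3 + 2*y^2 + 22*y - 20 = -4*y^3 + 4*y^2 + 32*y - 48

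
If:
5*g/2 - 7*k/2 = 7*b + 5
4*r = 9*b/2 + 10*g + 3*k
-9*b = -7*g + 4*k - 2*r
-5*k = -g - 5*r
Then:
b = 500/1961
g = -600/1961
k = -4230/1961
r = -4110/1961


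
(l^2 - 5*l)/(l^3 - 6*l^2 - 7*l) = (5 - l)/(-l^2 + 6*l + 7)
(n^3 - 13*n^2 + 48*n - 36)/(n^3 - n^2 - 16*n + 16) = (n^2 - 12*n + 36)/(n^2 - 16)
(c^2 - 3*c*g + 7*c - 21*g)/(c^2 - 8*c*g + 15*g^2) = (c + 7)/(c - 5*g)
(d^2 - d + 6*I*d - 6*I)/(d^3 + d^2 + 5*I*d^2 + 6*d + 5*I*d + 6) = (d - 1)/(d^2 + d*(1 - I) - I)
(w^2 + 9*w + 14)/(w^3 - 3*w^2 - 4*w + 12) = (w + 7)/(w^2 - 5*w + 6)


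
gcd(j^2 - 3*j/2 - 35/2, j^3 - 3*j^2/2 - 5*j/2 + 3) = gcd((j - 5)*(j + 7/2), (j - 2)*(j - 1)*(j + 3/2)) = 1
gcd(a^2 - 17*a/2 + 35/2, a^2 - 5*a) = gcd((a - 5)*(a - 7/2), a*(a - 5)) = a - 5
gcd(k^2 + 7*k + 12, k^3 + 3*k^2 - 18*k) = 1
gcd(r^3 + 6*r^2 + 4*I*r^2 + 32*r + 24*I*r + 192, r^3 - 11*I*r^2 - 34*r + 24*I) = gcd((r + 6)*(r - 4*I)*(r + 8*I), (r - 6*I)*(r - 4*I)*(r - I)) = r - 4*I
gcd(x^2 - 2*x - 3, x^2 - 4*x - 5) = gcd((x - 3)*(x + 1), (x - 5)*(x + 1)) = x + 1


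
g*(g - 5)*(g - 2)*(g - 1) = g^4 - 8*g^3 + 17*g^2 - 10*g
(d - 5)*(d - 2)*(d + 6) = d^3 - d^2 - 32*d + 60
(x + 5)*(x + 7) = x^2 + 12*x + 35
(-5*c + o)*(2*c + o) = -10*c^2 - 3*c*o + o^2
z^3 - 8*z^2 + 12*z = z*(z - 6)*(z - 2)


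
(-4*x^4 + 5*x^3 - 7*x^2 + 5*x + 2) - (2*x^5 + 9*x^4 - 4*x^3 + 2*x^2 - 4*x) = -2*x^5 - 13*x^4 + 9*x^3 - 9*x^2 + 9*x + 2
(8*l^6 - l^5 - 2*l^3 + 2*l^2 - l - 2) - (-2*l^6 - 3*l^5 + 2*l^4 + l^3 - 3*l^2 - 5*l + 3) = 10*l^6 + 2*l^5 - 2*l^4 - 3*l^3 + 5*l^2 + 4*l - 5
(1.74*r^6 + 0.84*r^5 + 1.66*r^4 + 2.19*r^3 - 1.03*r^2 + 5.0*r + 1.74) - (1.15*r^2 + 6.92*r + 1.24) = 1.74*r^6 + 0.84*r^5 + 1.66*r^4 + 2.19*r^3 - 2.18*r^2 - 1.92*r + 0.5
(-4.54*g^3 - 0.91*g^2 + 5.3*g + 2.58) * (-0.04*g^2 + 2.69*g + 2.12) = 0.1816*g^5 - 12.1762*g^4 - 12.2847*g^3 + 12.2246*g^2 + 18.1762*g + 5.4696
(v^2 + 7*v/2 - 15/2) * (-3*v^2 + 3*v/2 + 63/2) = -3*v^4 - 9*v^3 + 237*v^2/4 + 99*v - 945/4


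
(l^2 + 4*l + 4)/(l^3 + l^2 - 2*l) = (l + 2)/(l*(l - 1))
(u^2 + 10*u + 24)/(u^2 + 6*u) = (u + 4)/u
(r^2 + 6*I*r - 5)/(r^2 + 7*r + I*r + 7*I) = (r + 5*I)/(r + 7)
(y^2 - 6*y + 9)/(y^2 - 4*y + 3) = (y - 3)/(y - 1)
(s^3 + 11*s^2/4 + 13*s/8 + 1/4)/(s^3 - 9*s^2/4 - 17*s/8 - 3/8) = (s + 2)/(s - 3)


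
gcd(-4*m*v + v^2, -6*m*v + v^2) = v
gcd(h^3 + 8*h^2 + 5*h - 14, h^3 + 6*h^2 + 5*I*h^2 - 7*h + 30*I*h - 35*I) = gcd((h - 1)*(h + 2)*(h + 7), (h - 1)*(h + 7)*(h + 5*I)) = h^2 + 6*h - 7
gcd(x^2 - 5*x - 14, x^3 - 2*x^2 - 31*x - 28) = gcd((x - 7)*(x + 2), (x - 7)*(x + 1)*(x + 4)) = x - 7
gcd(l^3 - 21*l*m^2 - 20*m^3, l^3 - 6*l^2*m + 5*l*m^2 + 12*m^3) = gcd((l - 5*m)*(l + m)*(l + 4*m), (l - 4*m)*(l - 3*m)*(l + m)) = l + m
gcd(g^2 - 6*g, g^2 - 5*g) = g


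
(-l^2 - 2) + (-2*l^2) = -3*l^2 - 2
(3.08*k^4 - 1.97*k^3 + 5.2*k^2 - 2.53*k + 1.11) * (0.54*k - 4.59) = 1.6632*k^5 - 15.201*k^4 + 11.8503*k^3 - 25.2342*k^2 + 12.2121*k - 5.0949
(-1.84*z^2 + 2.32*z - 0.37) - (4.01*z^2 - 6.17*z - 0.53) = -5.85*z^2 + 8.49*z + 0.16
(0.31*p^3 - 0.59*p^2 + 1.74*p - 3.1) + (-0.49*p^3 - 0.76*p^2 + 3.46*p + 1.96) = -0.18*p^3 - 1.35*p^2 + 5.2*p - 1.14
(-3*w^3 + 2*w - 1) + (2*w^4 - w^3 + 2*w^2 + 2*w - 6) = 2*w^4 - 4*w^3 + 2*w^2 + 4*w - 7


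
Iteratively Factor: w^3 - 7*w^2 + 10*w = (w)*(w^2 - 7*w + 10) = w*(w - 5)*(w - 2)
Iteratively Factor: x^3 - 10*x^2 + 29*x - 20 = (x - 1)*(x^2 - 9*x + 20) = (x - 4)*(x - 1)*(x - 5)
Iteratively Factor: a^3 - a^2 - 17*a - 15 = (a - 5)*(a^2 + 4*a + 3) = (a - 5)*(a + 3)*(a + 1)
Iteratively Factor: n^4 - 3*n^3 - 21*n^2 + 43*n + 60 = (n + 1)*(n^3 - 4*n^2 - 17*n + 60) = (n - 5)*(n + 1)*(n^2 + n - 12) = (n - 5)*(n - 3)*(n + 1)*(n + 4)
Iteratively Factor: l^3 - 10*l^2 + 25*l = (l - 5)*(l^2 - 5*l) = (l - 5)^2*(l)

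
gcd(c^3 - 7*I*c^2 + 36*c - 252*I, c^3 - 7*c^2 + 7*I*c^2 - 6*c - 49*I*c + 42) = c + 6*I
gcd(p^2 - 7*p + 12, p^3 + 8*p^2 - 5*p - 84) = p - 3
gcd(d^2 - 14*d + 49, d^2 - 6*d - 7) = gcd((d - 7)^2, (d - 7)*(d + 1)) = d - 7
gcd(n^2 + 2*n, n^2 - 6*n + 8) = 1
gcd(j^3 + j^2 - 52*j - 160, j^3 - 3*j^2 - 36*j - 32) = j^2 - 4*j - 32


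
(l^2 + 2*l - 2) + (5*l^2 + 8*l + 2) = 6*l^2 + 10*l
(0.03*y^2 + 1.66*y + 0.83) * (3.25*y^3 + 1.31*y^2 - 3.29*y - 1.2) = 0.0975*y^5 + 5.4343*y^4 + 4.7734*y^3 - 4.4101*y^2 - 4.7227*y - 0.996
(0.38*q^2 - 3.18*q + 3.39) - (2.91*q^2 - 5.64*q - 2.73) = -2.53*q^2 + 2.46*q + 6.12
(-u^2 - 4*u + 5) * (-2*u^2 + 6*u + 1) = 2*u^4 + 2*u^3 - 35*u^2 + 26*u + 5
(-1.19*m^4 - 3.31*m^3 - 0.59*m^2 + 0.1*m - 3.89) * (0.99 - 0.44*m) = 0.5236*m^5 + 0.2783*m^4 - 3.0173*m^3 - 0.6281*m^2 + 1.8106*m - 3.8511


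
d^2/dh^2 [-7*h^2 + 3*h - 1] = -14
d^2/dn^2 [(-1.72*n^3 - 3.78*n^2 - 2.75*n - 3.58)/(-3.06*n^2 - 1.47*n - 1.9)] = (2.8421709430404e-14*n^5 + 4.9267440000001*n^3 + 98.092368*n^2 + 37.945536*n - 14.226096)/(28.652616*n^6 + 41.293476*n^5 + 73.209582*n^4 + 54.456003*n^3 + 45.45693*n^2 + 15.9201*n + 6.859)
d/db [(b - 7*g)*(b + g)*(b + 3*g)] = 3*b^2 - 6*b*g - 25*g^2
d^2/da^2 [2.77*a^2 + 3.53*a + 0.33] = 5.54000000000000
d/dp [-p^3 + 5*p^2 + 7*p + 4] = -3*p^2 + 10*p + 7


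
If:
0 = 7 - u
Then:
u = 7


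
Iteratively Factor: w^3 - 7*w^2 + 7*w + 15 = (w - 3)*(w^2 - 4*w - 5) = (w - 3)*(w + 1)*(w - 5)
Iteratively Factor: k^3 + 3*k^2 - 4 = (k + 2)*(k^2 + k - 2) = (k - 1)*(k + 2)*(k + 2)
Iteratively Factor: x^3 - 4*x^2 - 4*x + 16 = (x + 2)*(x^2 - 6*x + 8) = (x - 2)*(x + 2)*(x - 4)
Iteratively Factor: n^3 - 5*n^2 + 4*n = (n - 1)*(n^2 - 4*n) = n*(n - 1)*(n - 4)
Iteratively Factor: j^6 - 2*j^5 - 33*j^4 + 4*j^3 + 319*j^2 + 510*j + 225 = (j + 1)*(j^5 - 3*j^4 - 30*j^3 + 34*j^2 + 285*j + 225) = (j - 5)*(j + 1)*(j^4 + 2*j^3 - 20*j^2 - 66*j - 45) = (j - 5)*(j + 1)*(j + 3)*(j^3 - j^2 - 17*j - 15) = (j - 5)*(j + 1)^2*(j + 3)*(j^2 - 2*j - 15) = (j - 5)^2*(j + 1)^2*(j + 3)*(j + 3)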